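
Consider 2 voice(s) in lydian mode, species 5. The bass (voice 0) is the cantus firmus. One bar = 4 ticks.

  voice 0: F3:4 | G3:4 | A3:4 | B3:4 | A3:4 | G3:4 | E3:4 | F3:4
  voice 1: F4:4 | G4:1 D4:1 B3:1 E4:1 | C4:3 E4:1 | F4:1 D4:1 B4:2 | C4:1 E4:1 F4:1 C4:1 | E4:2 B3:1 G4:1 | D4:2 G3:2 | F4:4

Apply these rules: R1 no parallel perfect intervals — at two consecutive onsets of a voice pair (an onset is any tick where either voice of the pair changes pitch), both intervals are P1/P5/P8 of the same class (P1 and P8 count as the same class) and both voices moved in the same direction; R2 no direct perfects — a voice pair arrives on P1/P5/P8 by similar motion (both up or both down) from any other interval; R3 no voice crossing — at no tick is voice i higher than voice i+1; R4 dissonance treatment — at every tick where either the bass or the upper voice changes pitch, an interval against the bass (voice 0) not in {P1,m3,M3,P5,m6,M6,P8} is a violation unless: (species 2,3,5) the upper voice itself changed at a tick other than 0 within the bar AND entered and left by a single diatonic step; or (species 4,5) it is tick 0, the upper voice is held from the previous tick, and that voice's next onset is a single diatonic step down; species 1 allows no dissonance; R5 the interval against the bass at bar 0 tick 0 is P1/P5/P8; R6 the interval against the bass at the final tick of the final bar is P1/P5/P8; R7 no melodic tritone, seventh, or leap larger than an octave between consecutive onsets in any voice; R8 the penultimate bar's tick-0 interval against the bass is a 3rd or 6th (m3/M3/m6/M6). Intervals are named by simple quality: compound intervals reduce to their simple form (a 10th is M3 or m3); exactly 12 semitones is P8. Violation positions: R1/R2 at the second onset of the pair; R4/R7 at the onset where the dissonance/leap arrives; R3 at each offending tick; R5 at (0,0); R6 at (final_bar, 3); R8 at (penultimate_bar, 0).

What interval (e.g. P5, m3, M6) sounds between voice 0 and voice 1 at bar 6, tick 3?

m3

voice 0=E3 voice 1=G3 -> m3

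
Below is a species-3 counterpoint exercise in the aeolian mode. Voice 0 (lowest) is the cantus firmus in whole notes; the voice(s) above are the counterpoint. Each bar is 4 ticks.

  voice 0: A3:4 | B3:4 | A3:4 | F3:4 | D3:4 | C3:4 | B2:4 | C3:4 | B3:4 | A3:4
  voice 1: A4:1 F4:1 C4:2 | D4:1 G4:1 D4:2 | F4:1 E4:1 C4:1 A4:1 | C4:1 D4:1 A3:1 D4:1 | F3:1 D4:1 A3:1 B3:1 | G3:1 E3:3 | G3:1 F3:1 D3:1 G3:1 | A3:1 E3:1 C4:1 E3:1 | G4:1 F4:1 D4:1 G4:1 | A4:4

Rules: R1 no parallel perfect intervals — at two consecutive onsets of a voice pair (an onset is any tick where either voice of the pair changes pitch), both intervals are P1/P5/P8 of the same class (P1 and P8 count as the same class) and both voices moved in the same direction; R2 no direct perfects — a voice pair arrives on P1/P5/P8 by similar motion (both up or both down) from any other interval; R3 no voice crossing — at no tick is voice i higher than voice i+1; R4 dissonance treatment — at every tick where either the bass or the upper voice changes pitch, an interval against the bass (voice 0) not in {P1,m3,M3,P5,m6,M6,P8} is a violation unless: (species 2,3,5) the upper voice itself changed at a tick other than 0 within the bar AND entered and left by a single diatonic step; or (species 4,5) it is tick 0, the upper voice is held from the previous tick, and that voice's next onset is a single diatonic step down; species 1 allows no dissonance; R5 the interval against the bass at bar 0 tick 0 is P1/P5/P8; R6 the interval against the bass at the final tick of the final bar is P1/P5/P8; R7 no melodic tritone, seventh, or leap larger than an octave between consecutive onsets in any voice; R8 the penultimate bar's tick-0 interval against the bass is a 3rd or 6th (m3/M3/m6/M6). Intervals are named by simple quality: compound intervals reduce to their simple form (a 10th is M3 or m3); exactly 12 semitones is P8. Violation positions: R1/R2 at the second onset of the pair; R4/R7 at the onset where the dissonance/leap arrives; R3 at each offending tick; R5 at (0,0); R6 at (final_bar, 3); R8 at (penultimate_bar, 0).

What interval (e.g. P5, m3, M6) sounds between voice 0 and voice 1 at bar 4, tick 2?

P5

voice 0=D3 voice 1=A3 -> P5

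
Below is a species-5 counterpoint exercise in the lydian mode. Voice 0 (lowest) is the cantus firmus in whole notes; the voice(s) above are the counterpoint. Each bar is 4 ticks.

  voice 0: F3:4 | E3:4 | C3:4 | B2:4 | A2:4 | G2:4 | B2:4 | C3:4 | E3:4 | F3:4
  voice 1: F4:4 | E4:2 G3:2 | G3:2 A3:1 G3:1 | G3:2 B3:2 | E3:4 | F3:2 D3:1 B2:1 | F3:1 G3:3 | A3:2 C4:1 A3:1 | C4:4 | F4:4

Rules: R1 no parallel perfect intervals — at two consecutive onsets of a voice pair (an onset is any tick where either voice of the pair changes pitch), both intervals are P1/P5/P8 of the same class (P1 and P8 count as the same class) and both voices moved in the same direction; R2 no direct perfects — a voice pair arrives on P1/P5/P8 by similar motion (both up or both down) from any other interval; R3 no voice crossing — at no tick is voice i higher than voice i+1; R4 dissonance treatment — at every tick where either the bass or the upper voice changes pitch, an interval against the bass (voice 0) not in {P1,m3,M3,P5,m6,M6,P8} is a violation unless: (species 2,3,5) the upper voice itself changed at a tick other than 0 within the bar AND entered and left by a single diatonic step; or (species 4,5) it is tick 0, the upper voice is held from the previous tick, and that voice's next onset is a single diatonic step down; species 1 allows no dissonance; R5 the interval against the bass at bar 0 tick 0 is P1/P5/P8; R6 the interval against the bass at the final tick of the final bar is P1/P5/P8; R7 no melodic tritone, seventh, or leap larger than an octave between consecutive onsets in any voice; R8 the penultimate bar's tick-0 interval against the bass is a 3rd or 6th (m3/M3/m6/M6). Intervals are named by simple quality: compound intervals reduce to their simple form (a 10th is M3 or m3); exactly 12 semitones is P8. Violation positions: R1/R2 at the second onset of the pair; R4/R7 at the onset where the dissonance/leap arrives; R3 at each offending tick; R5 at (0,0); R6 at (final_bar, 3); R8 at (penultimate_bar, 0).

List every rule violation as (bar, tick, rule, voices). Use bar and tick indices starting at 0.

bar 0: v0=F3 v1=F4 downbeat P8
bar 1: v0=E3 v1=E4 downbeat P8
bar 2: v0=C3 v1=G3 downbeat P5
bar 3: v0=B2 v1=G3 downbeat m6
bar 4: v0=A2 v1=E3 downbeat P5
bar 5: v0=G2 v1=F3 downbeat m7
bar 6: v0=B2 v1=F3 downbeat TT
bar 7: v0=C3 v1=A3 downbeat M6
bar 8: v0=E3 v1=C4 downbeat m6
bar 9: v0=F3 v1=F4 downbeat P8
  -> R1 @ bar 1 tick 0 v(0, 1): F3/F4 P8 -> E3/E4 P8 similar
  -> R2 @ bar 4 tick 0 v(0, 1): B2/B3 P8 -> A2/E3 P5 similar
  -> R4 @ bar 5 tick 0 v(0, 1): G2/F3 m7 untreated
  -> R4 @ bar 6 tick 0 v(0, 1): B2/F3 TT untreated
  -> R7 @ bar 6 tick 0 v(1,): B2->F3 leap 6st
  -> R2 @ bar 9 tick 0 v(0, 1): E3/C4 m6 -> F3/F4 P8 similar

(1, 0, R1, (0, 1))
(4, 0, R2, (0, 1))
(5, 0, R4, (0, 1))
(6, 0, R4, (0, 1))
(6, 0, R7, (1,))
(9, 0, R2, (0, 1))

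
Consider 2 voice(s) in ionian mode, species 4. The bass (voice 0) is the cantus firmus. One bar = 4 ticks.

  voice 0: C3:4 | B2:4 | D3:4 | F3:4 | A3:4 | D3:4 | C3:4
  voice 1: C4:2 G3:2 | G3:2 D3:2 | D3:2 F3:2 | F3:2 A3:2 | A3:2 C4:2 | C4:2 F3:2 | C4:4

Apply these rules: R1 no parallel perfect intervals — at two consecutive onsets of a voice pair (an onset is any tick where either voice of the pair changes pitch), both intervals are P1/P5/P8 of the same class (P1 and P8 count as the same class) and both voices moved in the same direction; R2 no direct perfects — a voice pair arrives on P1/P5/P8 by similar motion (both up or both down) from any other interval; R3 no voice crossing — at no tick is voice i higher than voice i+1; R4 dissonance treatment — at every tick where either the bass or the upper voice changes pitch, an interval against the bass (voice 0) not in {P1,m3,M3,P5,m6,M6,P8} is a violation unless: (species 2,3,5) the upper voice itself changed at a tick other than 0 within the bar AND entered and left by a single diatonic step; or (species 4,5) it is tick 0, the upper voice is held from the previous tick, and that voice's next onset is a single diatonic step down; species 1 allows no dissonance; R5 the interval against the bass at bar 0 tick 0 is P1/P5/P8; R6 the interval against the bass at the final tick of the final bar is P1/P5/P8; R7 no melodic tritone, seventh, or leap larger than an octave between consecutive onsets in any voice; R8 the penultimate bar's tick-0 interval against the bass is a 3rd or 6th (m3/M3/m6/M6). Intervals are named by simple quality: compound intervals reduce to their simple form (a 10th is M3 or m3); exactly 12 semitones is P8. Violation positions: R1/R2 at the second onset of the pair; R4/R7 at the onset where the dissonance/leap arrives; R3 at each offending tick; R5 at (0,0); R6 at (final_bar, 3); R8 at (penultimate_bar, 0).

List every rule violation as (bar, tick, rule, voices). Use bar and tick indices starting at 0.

(5, 0, R4, (0, 1))
(5, 0, R8, (0, 1))

bar 0: v0=C3 v1=C4 downbeat P8
bar 1: v0=B2 v1=G3 downbeat m6
bar 2: v0=D3 v1=D3 downbeat P1
bar 3: v0=F3 v1=F3 downbeat P1
bar 4: v0=A3 v1=A3 downbeat P1
bar 5: v0=D3 v1=C4 downbeat m7
bar 6: v0=C3 v1=C4 downbeat P8
  -> R4 @ bar 5 tick 0 v(0, 1): D3/C4 m7 untreated
  -> R8 @ bar 5 tick 0 v(0, 1): penult m7 not 3rd/6th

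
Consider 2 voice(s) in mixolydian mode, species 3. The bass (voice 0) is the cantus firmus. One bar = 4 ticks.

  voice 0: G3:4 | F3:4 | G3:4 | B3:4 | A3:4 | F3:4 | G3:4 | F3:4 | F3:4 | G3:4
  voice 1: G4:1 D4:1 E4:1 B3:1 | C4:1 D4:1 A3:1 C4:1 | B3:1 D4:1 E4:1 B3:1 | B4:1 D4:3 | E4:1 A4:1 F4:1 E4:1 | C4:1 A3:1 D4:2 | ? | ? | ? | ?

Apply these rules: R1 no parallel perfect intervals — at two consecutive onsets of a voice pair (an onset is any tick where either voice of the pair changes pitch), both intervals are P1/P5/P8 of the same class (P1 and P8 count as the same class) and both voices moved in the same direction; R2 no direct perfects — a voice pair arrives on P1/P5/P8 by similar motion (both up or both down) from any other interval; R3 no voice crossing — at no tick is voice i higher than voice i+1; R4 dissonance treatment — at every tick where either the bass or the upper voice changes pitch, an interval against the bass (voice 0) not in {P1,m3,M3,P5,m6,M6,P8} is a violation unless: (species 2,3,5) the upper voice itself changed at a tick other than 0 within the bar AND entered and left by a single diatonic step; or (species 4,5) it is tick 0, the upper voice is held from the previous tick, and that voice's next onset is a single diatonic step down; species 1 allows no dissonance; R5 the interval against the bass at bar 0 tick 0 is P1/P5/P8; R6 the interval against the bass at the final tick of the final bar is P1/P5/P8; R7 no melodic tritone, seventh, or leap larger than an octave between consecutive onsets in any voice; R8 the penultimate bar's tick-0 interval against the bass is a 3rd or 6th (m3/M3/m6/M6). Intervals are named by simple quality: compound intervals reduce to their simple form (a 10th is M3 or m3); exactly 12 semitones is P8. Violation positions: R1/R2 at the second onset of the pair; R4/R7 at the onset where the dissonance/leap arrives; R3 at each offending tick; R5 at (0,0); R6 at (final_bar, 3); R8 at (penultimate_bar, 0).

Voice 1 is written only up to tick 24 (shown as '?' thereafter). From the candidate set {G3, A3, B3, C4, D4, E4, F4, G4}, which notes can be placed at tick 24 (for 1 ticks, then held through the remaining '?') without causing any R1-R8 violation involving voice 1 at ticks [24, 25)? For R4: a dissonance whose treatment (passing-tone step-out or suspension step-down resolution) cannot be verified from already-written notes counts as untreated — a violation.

{B3, D4, E4, G3}

G3: legal
A3: violates R4
B3: legal
C4: violates R4
D4: legal
E4: legal
F4: violates R4
G4: violates R2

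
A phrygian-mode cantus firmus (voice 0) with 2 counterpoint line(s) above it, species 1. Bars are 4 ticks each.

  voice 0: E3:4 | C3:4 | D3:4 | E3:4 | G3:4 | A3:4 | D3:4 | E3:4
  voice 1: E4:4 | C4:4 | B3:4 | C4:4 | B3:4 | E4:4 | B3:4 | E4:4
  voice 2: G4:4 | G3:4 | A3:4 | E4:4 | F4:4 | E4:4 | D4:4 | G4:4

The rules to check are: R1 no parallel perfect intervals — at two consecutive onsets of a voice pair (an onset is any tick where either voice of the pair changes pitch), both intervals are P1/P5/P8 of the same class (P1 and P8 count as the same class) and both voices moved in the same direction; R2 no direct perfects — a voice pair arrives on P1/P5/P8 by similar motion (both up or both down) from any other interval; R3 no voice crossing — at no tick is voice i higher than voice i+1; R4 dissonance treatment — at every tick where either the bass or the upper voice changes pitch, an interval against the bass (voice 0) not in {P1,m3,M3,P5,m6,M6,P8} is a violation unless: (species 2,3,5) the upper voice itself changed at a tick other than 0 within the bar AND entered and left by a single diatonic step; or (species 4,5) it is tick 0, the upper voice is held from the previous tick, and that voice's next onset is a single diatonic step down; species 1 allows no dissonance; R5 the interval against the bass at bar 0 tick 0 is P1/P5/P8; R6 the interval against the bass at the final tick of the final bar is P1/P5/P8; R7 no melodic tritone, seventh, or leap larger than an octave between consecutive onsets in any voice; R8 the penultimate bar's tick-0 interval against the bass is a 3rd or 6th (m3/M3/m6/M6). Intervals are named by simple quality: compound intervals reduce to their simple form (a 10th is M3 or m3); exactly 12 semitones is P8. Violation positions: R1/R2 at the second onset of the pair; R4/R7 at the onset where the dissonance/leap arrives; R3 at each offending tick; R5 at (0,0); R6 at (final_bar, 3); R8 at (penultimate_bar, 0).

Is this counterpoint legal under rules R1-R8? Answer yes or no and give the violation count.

bar 0: v0=E3 v1=E4 v2=G4 (m3)
bar 1: v0=C3 v1=C4 v2=G3 (P5)
bar 2: v0=D3 v1=B3 v2=A3 (P5)
bar 3: v0=E3 v1=C4 v2=E4 (P8)
bar 4: v0=G3 v1=B3 v2=F4 (m7)
bar 5: v0=A3 v1=E4 v2=E4 (P5)
bar 6: v0=D3 v1=B3 v2=D4 (P8)
bar 7: v0=E3 v1=E4 v2=G4 (m3)
  R5 @ bar0.0: opens on m3
  R1 @ bar1.0: E3/E4 P8 -> C3/C4 P8 similar
  R2 @ bar1.0: E3/G4 m3 -> C3/G3 P5 similar
  R3 @ bar1.0: C4 above G3
  R3 @ bar1.1: C4 above G3
  R3 @ bar1.2: C4 above G3
  R3 @ bar1.3: C4 above G3
  R1 @ bar2.0: C3/G3 P5 -> D3/A3 P5 similar
  R3 @ bar2.0: B3 above A3
  R3 @ bar2.1: B3 above A3
  R3 @ bar2.2: B3 above A3
  R3 @ bar2.3: B3 above A3
  R2 @ bar3.0: D3/A3 P5 -> E3/E4 P8 similar
  R4 @ bar4.0: G3/F4 m7 untreated
  R2 @ bar5.0: G3/B3 M3 -> A3/E4 P5 similar
  R2 @ bar6.0: A3/E4 P5 -> D3/D4 P8 similar
  R8 @ bar6.0: penult P8 not 3rd/6th
  R2 @ bar7.0: D3/B3 M6 -> E3/E4 P8 similar
  R6 @ bar7.3: closes on m3

No (19 violations)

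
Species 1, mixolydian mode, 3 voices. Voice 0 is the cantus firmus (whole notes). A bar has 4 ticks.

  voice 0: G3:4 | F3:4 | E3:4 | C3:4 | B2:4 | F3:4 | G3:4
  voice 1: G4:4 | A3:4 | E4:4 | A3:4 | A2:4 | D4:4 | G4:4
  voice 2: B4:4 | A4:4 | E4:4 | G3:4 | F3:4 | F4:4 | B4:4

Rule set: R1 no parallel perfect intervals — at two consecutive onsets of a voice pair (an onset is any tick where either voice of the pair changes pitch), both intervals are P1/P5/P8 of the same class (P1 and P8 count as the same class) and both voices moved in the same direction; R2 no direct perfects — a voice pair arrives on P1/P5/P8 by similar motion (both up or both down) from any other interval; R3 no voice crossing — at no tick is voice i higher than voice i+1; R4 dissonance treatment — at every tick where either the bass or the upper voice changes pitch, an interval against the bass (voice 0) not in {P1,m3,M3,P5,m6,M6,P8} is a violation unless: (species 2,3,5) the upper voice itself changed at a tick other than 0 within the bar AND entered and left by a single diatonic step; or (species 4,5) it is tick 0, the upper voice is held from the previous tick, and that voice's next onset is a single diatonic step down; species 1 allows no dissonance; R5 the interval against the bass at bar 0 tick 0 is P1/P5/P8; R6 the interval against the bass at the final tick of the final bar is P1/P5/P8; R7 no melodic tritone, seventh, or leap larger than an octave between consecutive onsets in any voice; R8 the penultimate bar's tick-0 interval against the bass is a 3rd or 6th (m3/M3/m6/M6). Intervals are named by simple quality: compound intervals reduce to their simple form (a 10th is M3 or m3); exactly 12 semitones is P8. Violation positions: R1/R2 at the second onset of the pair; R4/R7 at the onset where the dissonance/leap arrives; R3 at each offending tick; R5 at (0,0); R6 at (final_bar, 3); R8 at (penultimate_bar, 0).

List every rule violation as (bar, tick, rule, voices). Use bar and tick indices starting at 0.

bar 0: v0=G3 v1=G4 v2=B4 downbeat M3
bar 1: v0=F3 v1=A3 v2=A4 downbeat M3
bar 2: v0=E3 v1=E4 v2=E4 downbeat P8
bar 3: v0=C3 v1=A3 v2=G3 downbeat P5
bar 4: v0=B2 v1=A2 v2=F3 downbeat TT
bar 5: v0=F3 v1=D4 v2=F4 downbeat P8
bar 6: v0=G3 v1=G4 v2=B4 downbeat M3
  -> R5 @ bar 0 tick 0 v(0, 2): opens on M3
  -> R2 @ bar 1 tick 0 v(1, 2): G4/B4 M3 -> A3/A4 P8 similar
  -> R7 @ bar 1 tick 0 v(1,): G4->A3 leap 10st
  -> R2 @ bar 2 tick 0 v(0, 2): F3/A4 M3 -> E3/E4 P8 similar
  -> R2 @ bar 3 tick 0 v(0, 2): E3/E4 P8 -> C3/G3 P5 similar
  -> R3 @ bar 3 tick 0 v(1, 2): A3 above G3
  -> R3 @ bar 3 tick 1 v(1, 2): A3 above G3
  -> R3 @ bar 3 tick 2 v(1, 2): A3 above G3
  -> R3 @ bar 3 tick 3 v(1, 2): A3 above G3
  -> R3 @ bar 4 tick 0 v(0, 1): B2 above A2
  -> R4 @ bar 4 tick 0 v(0, 1): B2/A2 M2 untreated
  -> R4 @ bar 4 tick 0 v(0, 2): B2/F3 TT untreated
  -> R3 @ bar 4 tick 1 v(0, 1): B2 above A2
  -> R3 @ bar 4 tick 2 v(0, 1): B2 above A2
  -> R3 @ bar 4 tick 3 v(0, 1): B2 above A2
  -> R2 @ bar 5 tick 0 v(0, 2): B2/F3 TT -> F3/F4 P8 similar
  -> R7 @ bar 5 tick 0 v(0,): B2->F3 leap 6st
  -> R7 @ bar 5 tick 0 v(1,): A2->D4 leap 17st
  -> R8 @ bar 5 tick 0 v(0, 2): penult P8 not 3rd/6th
  -> R2 @ bar 6 tick 0 v(0, 1): F3/D4 M6 -> G3/G4 P8 similar
  -> R7 @ bar 6 tick 0 v(2,): F4->B4 leap 6st
  -> R6 @ bar 6 tick 3 v(0, 2): closes on M3

(0, 0, R5, (0, 2))
(1, 0, R2, (1, 2))
(1, 0, R7, (1,))
(2, 0, R2, (0, 2))
(3, 0, R2, (0, 2))
(3, 0, R3, (1, 2))
(3, 1, R3, (1, 2))
(3, 2, R3, (1, 2))
(3, 3, R3, (1, 2))
(4, 0, R3, (0, 1))
(4, 0, R4, (0, 1))
(4, 0, R4, (0, 2))
(4, 1, R3, (0, 1))
(4, 2, R3, (0, 1))
(4, 3, R3, (0, 1))
(5, 0, R2, (0, 2))
(5, 0, R7, (0,))
(5, 0, R7, (1,))
(5, 0, R8, (0, 2))
(6, 0, R2, (0, 1))
(6, 0, R7, (2,))
(6, 3, R6, (0, 2))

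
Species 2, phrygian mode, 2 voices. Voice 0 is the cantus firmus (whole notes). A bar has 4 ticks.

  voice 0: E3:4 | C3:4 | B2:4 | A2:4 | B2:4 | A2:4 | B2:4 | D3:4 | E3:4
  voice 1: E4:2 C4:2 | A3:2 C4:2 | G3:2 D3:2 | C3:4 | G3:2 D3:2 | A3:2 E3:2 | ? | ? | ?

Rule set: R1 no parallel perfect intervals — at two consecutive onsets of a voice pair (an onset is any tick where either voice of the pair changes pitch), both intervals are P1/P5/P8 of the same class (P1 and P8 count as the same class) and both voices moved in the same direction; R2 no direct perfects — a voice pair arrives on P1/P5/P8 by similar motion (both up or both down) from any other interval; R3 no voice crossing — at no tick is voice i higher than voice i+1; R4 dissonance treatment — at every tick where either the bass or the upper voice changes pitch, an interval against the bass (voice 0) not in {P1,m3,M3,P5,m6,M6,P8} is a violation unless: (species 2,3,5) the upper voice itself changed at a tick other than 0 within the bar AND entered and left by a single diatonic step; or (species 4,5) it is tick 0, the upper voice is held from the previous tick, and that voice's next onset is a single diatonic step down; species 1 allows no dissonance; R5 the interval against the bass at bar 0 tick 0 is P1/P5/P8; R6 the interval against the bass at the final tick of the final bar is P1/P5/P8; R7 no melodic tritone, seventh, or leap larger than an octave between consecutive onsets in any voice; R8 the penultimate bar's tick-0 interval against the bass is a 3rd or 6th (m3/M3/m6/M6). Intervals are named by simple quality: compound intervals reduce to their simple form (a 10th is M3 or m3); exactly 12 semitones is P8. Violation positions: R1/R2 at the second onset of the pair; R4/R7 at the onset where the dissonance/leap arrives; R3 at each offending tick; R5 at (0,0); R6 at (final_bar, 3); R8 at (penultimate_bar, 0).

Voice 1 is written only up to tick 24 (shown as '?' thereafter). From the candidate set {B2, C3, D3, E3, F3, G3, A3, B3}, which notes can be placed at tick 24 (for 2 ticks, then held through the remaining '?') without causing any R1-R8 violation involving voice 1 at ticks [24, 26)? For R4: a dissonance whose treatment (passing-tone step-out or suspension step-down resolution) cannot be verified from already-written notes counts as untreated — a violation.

{B2, D3, G3}

B2: legal
C3: violates R4
D3: legal
E3: violates R4
F3: violates R4
G3: legal
A3: violates R4
B3: violates R2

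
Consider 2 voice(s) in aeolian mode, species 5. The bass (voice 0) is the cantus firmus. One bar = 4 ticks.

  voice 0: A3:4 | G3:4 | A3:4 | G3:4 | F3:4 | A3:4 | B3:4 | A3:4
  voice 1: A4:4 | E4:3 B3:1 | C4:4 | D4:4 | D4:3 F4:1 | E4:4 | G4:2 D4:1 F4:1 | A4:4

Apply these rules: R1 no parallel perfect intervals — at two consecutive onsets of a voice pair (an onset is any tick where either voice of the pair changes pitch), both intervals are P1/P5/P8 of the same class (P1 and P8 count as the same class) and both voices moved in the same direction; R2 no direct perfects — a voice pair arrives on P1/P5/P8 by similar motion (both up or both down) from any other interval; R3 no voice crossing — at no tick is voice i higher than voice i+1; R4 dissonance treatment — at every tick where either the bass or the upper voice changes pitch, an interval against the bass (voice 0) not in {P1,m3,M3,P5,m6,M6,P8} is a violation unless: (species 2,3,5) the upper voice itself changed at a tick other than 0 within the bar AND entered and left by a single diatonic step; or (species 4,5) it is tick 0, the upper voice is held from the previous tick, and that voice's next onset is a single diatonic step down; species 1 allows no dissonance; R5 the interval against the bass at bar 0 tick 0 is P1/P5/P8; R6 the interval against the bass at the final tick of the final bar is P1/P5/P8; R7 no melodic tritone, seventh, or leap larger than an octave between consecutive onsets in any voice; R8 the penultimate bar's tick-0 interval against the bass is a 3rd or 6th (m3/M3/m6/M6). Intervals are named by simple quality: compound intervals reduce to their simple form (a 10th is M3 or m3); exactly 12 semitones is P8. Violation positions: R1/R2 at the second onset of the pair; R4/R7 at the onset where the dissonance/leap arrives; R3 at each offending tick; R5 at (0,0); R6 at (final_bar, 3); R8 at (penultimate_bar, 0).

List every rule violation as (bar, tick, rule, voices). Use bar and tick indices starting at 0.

bar 0: v0=A3 v1=A4 downbeat P8
bar 1: v0=G3 v1=E4 downbeat M6
bar 2: v0=A3 v1=C4 downbeat m3
bar 3: v0=G3 v1=D4 downbeat P5
bar 4: v0=F3 v1=D4 downbeat M6
bar 5: v0=A3 v1=E4 downbeat P5
bar 6: v0=B3 v1=G4 downbeat m6
bar 7: v0=A3 v1=A4 downbeat P8
  -> R4 @ bar 6 tick 3 v(0, 1): B3/F4 TT untreated

(6, 3, R4, (0, 1))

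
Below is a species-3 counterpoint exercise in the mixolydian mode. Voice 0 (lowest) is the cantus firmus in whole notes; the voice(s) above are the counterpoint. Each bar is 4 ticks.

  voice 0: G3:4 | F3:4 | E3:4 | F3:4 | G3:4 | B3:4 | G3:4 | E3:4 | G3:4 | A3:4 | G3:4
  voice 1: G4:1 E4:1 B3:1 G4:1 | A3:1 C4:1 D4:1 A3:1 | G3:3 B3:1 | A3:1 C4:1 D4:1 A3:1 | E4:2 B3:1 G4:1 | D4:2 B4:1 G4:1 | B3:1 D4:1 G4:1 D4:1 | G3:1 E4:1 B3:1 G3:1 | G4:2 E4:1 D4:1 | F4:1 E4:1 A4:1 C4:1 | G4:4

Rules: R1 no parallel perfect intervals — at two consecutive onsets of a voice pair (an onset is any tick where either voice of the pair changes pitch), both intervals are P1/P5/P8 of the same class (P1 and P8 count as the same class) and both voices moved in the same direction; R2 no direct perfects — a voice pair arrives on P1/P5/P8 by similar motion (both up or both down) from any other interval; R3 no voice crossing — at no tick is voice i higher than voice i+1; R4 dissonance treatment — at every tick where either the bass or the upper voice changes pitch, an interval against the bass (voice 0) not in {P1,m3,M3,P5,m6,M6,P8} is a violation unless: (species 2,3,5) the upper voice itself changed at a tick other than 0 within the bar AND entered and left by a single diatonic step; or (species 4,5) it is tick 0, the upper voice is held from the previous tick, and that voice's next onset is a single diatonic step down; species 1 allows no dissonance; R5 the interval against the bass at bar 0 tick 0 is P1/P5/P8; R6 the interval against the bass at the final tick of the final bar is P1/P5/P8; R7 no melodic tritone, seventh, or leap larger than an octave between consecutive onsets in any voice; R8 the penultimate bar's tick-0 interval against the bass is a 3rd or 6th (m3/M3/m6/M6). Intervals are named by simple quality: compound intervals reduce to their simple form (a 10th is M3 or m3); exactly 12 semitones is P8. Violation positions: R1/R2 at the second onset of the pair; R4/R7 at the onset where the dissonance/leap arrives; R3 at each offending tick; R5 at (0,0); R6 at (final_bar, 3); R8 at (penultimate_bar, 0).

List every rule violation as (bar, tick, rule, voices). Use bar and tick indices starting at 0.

(1, 0, R7, (1,))
(8, 0, R2, (0, 1))

bar 0: v0=G3 v1=G4 downbeat P8
bar 1: v0=F3 v1=A3 downbeat M3
bar 2: v0=E3 v1=G3 downbeat m3
bar 3: v0=F3 v1=A3 downbeat M3
bar 4: v0=G3 v1=E4 downbeat M6
bar 5: v0=B3 v1=D4 downbeat m3
bar 6: v0=G3 v1=B3 downbeat M3
bar 7: v0=E3 v1=G3 downbeat m3
bar 8: v0=G3 v1=G4 downbeat P8
bar 9: v0=A3 v1=F4 downbeat m6
bar 10: v0=G3 v1=G4 downbeat P8
  -> R7 @ bar 1 tick 0 v(1,): G4->A3 leap 10st
  -> R2 @ bar 8 tick 0 v(0, 1): E3/G3 m3 -> G3/G4 P8 similar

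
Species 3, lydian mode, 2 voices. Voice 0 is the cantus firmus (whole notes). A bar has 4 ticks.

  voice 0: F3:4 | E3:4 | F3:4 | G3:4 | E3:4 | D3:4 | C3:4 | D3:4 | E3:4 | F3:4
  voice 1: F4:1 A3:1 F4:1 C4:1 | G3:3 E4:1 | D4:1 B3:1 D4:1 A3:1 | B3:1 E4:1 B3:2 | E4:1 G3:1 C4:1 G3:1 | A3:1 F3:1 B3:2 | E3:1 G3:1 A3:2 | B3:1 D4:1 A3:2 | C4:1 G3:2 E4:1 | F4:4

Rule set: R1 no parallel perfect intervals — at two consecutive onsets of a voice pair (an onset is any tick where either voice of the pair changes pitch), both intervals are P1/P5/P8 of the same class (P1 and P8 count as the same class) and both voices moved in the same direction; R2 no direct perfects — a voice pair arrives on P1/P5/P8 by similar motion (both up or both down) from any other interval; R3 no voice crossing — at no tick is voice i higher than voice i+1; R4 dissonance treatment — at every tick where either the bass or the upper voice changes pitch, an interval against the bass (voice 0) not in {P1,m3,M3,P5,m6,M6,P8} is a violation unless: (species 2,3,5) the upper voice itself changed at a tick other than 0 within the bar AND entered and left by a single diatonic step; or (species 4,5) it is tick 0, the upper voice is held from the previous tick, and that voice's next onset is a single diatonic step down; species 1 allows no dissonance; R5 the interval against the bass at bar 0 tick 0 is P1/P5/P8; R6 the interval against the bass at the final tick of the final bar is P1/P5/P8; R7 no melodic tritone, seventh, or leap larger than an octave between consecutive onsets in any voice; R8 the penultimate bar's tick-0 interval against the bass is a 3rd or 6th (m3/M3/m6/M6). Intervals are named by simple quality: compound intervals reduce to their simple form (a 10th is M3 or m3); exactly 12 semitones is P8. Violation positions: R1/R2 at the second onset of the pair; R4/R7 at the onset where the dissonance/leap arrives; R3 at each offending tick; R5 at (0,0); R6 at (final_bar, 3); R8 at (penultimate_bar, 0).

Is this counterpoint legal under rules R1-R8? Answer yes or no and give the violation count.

bar 0: v0=F3 v1=F4 (P8)
bar 1: v0=E3 v1=G3 (m3)
bar 2: v0=F3 v1=D4 (M6)
bar 3: v0=G3 v1=B3 (M3)
bar 4: v0=E3 v1=E4 (P8)
bar 5: v0=D3 v1=A3 (P5)
bar 6: v0=C3 v1=E3 (M3)
bar 7: v0=D3 v1=B3 (M6)
bar 8: v0=E3 v1=C4 (m6)
bar 9: v0=F3 v1=F4 (P8)
  R4 @ bar2.1: F3/B3 TT untreated
  R7 @ bar5.2: F3->B3 leap 6st
  R1 @ bar9.0: E3/E4 P8 -> F3/F4 P8 similar

No (3 violations)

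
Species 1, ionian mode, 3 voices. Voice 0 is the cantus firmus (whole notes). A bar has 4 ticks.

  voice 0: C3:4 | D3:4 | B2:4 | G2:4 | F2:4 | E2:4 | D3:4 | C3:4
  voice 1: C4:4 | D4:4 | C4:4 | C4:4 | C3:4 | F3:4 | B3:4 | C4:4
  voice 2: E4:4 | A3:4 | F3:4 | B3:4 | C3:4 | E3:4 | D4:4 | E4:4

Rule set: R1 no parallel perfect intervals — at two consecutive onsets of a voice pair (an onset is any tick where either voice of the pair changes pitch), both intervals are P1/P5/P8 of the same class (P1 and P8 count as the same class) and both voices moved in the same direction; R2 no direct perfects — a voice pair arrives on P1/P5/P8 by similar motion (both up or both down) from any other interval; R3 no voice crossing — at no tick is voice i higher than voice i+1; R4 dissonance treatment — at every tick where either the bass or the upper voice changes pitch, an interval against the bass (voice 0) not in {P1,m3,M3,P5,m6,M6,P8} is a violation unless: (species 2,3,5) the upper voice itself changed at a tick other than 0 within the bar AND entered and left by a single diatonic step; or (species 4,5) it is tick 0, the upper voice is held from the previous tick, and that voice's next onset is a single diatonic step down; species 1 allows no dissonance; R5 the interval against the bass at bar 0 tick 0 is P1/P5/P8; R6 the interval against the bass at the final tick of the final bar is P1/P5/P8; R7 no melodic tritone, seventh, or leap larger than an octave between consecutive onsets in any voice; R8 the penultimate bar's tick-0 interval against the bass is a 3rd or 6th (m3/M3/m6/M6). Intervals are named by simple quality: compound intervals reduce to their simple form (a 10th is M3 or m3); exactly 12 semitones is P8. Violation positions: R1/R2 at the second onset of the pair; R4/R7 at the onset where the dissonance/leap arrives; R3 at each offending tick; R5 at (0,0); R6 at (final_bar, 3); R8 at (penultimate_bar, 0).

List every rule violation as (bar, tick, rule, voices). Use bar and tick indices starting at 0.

bar 0: v0=C3 v1=C4 v2=E4 downbeat M3
bar 1: v0=D3 v1=D4 v2=A3 downbeat P5
bar 2: v0=B2 v1=C4 v2=F3 downbeat TT
bar 3: v0=G2 v1=C4 v2=B3 downbeat M3
bar 4: v0=F2 v1=C3 v2=C3 downbeat P5
bar 5: v0=E2 v1=F3 v2=E3 downbeat P8
bar 6: v0=D3 v1=B3 v2=D4 downbeat P8
bar 7: v0=C3 v1=C4 v2=E4 downbeat M3
  -> R5 @ bar 0 tick 0 v(0, 2): opens on M3
  -> R1 @ bar 1 tick 0 v(0, 1): C3/C4 P8 -> D3/D4 P8 similar
  -> R3 @ bar 1 tick 0 v(1, 2): D4 above A3
  -> R3 @ bar 1 tick 1 v(1, 2): D4 above A3
  -> R3 @ bar 1 tick 2 v(1, 2): D4 above A3
  -> R3 @ bar 1 tick 3 v(1, 2): D4 above A3
  -> R2 @ bar 2 tick 0 v(1, 2): D4/A3 P4 -> C4/F3 P5 similar
  -> R3 @ bar 2 tick 0 v(1, 2): C4 above F3
  -> R4 @ bar 2 tick 0 v(0, 1): B2/C4 m2 untreated
  -> R4 @ bar 2 tick 0 v(0, 2): B2/F3 TT untreated
  -> R3 @ bar 2 tick 1 v(1, 2): C4 above F3
  -> R3 @ bar 2 tick 2 v(1, 2): C4 above F3
  -> R3 @ bar 2 tick 3 v(1, 2): C4 above F3
  -> R3 @ bar 3 tick 0 v(1, 2): C4 above B3
  -> R4 @ bar 3 tick 0 v(0, 1): G2/C4 P4 untreated
  -> R7 @ bar 3 tick 0 v(2,): F3->B3 leap 6st
  -> R3 @ bar 3 tick 1 v(1, 2): C4 above B3
  -> R3 @ bar 3 tick 2 v(1, 2): C4 above B3
  -> R3 @ bar 3 tick 3 v(1, 2): C4 above B3
  -> R2 @ bar 4 tick 0 v(0, 1): G2/C4 P4 -> F2/C3 P5 similar
  -> R2 @ bar 4 tick 0 v(0, 2): G2/B3 M3 -> F2/C3 P5 similar
  -> R2 @ bar 4 tick 0 v(1, 2): C4/B3 m2 -> C3/C3 P1 similar
  -> R7 @ bar 4 tick 0 v(2,): B3->C3 leap 11st
  -> R3 @ bar 5 tick 0 v(1, 2): F3 above E3
  -> R4 @ bar 5 tick 0 v(0, 1): E2/F3 m2 untreated
  -> R3 @ bar 5 tick 1 v(1, 2): F3 above E3
  -> R3 @ bar 5 tick 2 v(1, 2): F3 above E3
  -> R3 @ bar 5 tick 3 v(1, 2): F3 above E3
  -> R1 @ bar 6 tick 0 v(0, 2): E2/E3 P8 -> D3/D4 P8 similar
  -> R7 @ bar 6 tick 0 v(0,): E2->D3 leap 10st
  -> R7 @ bar 6 tick 0 v(1,): F3->B3 leap 6st
  -> R7 @ bar 6 tick 0 v(2,): E3->D4 leap 10st
  -> R8 @ bar 6 tick 0 v(0, 2): penult P8 not 3rd/6th
  -> R6 @ bar 7 tick 3 v(0, 2): closes on M3

(0, 0, R5, (0, 2))
(1, 0, R1, (0, 1))
(1, 0, R3, (1, 2))
(1, 1, R3, (1, 2))
(1, 2, R3, (1, 2))
(1, 3, R3, (1, 2))
(2, 0, R2, (1, 2))
(2, 0, R3, (1, 2))
(2, 0, R4, (0, 1))
(2, 0, R4, (0, 2))
(2, 1, R3, (1, 2))
(2, 2, R3, (1, 2))
(2, 3, R3, (1, 2))
(3, 0, R3, (1, 2))
(3, 0, R4, (0, 1))
(3, 0, R7, (2,))
(3, 1, R3, (1, 2))
(3, 2, R3, (1, 2))
(3, 3, R3, (1, 2))
(4, 0, R2, (0, 1))
(4, 0, R2, (0, 2))
(4, 0, R2, (1, 2))
(4, 0, R7, (2,))
(5, 0, R3, (1, 2))
(5, 0, R4, (0, 1))
(5, 1, R3, (1, 2))
(5, 2, R3, (1, 2))
(5, 3, R3, (1, 2))
(6, 0, R1, (0, 2))
(6, 0, R7, (0,))
(6, 0, R7, (1,))
(6, 0, R7, (2,))
(6, 0, R8, (0, 2))
(7, 3, R6, (0, 2))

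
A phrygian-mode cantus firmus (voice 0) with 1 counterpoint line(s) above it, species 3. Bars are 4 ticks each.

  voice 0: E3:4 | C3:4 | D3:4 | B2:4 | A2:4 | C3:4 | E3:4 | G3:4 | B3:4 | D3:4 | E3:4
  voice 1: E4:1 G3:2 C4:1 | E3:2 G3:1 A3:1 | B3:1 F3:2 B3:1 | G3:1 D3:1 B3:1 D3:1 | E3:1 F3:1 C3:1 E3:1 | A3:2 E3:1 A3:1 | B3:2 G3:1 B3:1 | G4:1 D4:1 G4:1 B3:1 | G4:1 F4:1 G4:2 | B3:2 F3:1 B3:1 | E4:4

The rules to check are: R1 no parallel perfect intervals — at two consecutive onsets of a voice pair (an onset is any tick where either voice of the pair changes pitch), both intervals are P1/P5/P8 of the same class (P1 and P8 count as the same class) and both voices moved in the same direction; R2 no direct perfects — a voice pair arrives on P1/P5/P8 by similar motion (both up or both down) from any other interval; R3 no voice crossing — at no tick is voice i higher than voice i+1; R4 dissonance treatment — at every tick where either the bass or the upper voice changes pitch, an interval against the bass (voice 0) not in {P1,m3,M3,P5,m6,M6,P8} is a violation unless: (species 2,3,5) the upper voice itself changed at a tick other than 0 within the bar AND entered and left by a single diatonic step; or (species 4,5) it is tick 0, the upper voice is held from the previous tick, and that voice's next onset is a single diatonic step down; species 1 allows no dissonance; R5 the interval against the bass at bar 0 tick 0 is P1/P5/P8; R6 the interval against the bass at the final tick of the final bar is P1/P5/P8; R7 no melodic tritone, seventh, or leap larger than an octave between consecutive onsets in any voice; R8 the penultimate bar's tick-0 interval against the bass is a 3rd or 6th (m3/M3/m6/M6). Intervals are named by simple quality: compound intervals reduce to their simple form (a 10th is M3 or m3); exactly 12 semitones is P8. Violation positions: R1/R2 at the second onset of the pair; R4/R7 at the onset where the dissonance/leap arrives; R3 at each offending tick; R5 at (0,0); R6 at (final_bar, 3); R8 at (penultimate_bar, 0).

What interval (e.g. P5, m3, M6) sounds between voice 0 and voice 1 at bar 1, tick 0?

voice 0=C3 voice 1=E3 -> M3

M3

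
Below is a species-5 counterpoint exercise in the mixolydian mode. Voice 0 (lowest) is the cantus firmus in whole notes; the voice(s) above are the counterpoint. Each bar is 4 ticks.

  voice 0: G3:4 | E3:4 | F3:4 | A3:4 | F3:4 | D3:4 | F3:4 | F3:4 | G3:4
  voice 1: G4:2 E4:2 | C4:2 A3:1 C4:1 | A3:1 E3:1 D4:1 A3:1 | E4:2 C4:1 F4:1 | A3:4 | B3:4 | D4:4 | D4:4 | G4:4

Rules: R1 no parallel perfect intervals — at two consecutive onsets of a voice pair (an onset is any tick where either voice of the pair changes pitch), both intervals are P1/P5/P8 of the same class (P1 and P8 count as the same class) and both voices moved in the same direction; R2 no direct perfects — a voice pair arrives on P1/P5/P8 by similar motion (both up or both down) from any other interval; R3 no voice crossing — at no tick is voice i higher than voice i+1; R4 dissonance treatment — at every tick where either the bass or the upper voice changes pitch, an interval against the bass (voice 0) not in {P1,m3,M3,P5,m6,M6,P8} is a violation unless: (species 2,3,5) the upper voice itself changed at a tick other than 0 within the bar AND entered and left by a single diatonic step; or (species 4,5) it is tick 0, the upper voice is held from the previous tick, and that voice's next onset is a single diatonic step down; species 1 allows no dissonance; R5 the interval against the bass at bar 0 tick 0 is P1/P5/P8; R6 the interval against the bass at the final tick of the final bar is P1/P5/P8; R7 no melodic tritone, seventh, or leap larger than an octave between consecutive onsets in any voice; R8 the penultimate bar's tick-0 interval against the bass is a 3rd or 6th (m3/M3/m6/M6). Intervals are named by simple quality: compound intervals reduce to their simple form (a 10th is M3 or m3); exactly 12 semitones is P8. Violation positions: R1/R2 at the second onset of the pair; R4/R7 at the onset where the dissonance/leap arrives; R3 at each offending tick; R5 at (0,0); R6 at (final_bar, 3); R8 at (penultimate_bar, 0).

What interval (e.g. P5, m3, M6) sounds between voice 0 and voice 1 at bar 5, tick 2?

voice 0=D3 voice 1=B3 -> M6

M6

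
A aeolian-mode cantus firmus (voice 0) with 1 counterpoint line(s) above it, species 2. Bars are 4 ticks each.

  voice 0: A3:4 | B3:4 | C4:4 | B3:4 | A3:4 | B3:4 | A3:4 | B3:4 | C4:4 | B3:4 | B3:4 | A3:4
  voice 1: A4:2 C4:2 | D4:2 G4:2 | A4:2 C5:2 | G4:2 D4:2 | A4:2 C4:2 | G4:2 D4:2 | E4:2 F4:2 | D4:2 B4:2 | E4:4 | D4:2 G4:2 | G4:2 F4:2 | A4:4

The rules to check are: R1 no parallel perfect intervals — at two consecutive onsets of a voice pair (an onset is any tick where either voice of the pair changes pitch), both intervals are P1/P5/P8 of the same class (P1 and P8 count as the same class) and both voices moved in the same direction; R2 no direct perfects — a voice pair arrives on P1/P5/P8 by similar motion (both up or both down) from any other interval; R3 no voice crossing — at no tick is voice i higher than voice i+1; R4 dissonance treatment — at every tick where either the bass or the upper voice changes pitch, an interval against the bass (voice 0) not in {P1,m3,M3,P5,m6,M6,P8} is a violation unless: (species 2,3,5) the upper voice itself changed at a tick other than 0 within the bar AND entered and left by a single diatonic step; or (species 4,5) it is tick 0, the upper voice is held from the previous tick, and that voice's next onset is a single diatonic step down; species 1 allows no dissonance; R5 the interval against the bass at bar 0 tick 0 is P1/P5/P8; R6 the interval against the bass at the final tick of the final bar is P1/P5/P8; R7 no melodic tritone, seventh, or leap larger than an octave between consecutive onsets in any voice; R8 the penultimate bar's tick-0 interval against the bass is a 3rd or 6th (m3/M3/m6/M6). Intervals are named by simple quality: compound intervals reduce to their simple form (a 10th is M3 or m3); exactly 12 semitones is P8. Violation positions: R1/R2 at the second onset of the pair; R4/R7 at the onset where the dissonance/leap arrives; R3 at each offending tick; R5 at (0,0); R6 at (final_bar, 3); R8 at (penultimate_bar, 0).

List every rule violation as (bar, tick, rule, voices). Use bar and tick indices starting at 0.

bar 0: v0=A3 v1=A4 downbeat P8
bar 1: v0=B3 v1=D4 downbeat m3
bar 2: v0=C4 v1=A4 downbeat M6
bar 3: v0=B3 v1=G4 downbeat m6
bar 4: v0=A3 v1=A4 downbeat P8
bar 5: v0=B3 v1=G4 downbeat m6
bar 6: v0=A3 v1=E4 downbeat P5
bar 7: v0=B3 v1=D4 downbeat m3
bar 8: v0=C4 v1=E4 downbeat M3
bar 9: v0=B3 v1=D4 downbeat m3
bar 10: v0=B3 v1=G4 downbeat m6
bar 11: v0=A3 v1=A4 downbeat P8
  -> R4 @ bar 10 tick 2 v(0, 1): B3/F4 TT untreated

(10, 2, R4, (0, 1))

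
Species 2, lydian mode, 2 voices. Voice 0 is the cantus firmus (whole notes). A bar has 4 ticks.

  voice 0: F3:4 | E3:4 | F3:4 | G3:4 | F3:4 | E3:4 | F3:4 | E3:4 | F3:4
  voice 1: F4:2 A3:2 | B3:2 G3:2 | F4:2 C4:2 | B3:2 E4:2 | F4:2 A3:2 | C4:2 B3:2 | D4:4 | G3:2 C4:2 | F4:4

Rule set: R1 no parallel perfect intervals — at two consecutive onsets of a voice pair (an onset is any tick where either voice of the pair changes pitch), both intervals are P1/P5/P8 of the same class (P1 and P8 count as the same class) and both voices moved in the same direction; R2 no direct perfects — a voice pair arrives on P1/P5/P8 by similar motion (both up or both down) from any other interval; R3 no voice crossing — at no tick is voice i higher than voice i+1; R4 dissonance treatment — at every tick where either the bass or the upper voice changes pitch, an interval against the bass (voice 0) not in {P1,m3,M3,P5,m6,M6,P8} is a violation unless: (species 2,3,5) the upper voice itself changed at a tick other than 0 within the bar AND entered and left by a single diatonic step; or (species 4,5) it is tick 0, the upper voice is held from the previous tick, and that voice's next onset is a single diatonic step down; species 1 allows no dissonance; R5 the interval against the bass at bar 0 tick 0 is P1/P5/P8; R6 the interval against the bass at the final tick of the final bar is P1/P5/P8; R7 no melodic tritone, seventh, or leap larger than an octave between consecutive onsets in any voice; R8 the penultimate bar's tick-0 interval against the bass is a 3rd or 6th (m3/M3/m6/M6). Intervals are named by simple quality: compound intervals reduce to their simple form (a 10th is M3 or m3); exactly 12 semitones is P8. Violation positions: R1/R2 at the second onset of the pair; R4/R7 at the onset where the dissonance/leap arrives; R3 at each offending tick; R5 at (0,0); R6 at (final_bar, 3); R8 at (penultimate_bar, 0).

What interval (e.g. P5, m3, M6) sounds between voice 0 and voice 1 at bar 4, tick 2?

M3

voice 0=F3 voice 1=A3 -> M3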